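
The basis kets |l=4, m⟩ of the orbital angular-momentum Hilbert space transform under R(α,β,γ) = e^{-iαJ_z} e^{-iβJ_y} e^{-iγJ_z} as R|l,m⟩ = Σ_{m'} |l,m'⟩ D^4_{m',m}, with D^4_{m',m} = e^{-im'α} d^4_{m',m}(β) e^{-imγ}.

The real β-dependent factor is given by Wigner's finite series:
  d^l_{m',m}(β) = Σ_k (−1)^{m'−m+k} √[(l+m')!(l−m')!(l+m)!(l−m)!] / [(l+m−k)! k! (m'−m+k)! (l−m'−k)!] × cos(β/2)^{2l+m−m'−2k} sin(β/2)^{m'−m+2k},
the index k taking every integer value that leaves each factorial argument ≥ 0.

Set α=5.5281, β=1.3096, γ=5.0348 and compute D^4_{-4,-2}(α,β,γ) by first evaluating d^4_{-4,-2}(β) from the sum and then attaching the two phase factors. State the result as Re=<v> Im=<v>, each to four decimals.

D^4_{-4,-2}(5.5281,1.3096,5.0348) = e^{-i·-4·5.5281}·d^4_{-4,-2}(1.3096)·e^{-i·-2·5.0348}. Compute d first:
c=cos(1.3096/2)=0.793170, s=sin(1.3096/2)=0.609001; N=√[1·40320·2·720]=7619.763776
k: max(0,(-2)−(-4))=2 … min(4+(-2),4−(-4))=2
  k=2: (−1)^0·7619.7638/(1440)·0.7932^6·0.6090^2 = +0.488665
d^4_{-4,-2}(1.3096) = +0.488665
Phases: e^{-i·(-4)·5.5281}=-0.992658-0.120955i, e^{-i·(-2)·5.0348}=-0.799207-0.601056i ⇒ D=+0.352151+0.338797i

Re=0.3522 Im=0.3388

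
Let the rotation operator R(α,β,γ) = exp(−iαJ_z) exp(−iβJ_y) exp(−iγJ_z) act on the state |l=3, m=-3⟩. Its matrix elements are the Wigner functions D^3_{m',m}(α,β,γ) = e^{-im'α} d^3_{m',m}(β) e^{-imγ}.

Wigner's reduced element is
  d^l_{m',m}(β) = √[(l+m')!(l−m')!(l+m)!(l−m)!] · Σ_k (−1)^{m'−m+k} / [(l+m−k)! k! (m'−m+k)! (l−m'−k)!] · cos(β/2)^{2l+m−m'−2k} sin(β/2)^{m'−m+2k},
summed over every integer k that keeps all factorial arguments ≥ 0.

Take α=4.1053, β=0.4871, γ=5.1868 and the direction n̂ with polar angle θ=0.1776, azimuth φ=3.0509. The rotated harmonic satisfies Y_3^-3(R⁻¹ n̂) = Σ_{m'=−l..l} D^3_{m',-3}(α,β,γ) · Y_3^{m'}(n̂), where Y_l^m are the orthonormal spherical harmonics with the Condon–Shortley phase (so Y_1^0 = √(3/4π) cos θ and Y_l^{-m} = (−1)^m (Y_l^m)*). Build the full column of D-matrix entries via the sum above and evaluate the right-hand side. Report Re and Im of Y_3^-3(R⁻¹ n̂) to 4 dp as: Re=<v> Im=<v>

Need the full column D^3_{m',-3} for m'=−3..3 at α=4.1053, β=0.4871, γ=5.1868.
cos(β/2)=0.970488, sin(β/2)=0.241149
d^3_{-3,-3}: single k=0 term ⇒ +0.835490;  D = -0.770175+0.323841i
d^3_{-2,-3}: single k=0 term ⇒ -0.508525;  D = -0.105537+0.497453i
d^3_{-1,-3}: single k=0 term ⇒ +0.199792;  D = +0.136865+0.145551i
d^3_{0,-3}: single k=0 term ⇒ -0.057325;  D = +0.056702-0.008428i
d^3_{1,-3}: single k=0 term ⇒ +0.012336;  D = +0.005471-0.011056i
d^3_{2,-3}: single k=0 term ⇒ -0.001939;  D = -0.000937-0.001697i
d^3_{3,-3}: single k=0 term ⇒ +0.000197;  D = -0.000196-0.000020i
Y_3^{m'}(θ=0.1776,φ=3.0509) and Σ D·Y over m':
  (-0.7702+0.3238i)·(-0.0022-0.0006i)  (-0.1055+0.4975i)·(+0.0309+0.0057i)  (+0.1369+0.1456i)·(-0.2186-0.0199i)  (+0.0567-0.0084i)·(+0.6773+0.0000i)  (+0.0055-0.0111i)·(+0.2186-0.0199i)  (-0.0009-0.0017i)·(+0.0309-0.0057i)  (-0.0002-0.0000i)·(+0.0022-0.0006i)
Y_3^-3(R⁻¹ n̂) = +0.008150-0.028292i

Re=0.0081 Im=-0.0283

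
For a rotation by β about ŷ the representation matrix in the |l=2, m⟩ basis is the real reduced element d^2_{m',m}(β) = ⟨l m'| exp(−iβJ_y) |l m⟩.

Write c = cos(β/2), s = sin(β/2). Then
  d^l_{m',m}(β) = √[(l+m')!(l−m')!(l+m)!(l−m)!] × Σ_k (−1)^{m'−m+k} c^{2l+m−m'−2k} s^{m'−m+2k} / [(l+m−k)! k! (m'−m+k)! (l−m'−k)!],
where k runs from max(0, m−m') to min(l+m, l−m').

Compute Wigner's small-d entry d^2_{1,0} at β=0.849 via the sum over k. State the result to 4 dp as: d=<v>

d^2_{1,0}(β=0.849) via Wigner's sum:
Half-angle: c=0.911245, s=0.411865. N=√(6·1·2·2)=4.898979
The bounds max(0,m−m')=0 and min(l+m,l−m')=1 give 2 terms
  k=0: (−1)^1·4.8990/(2)·0.9112^3·0.4119^1 = -0.763371
  k=1: (−1)^2·4.8990/(2)·0.9112^1·0.4119^3 = +0.155947
d^2_{1,0}(0.849) = -0.763371 +0.155947 = -0.607425

d=-0.6074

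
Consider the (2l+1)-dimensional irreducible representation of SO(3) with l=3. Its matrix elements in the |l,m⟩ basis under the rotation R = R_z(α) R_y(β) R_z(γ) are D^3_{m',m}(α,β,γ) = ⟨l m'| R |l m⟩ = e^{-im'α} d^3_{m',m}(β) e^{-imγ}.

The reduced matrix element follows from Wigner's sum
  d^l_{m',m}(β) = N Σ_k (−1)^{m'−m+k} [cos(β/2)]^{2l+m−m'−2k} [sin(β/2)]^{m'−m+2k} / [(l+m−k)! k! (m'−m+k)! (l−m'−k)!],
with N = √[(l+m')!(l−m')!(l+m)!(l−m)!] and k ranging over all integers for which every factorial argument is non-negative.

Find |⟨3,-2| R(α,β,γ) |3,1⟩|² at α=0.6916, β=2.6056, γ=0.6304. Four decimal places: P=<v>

P=0.3515

First d^3_{-2,1}(β=2.6056), then the phase factors e^{-i(-2)α} and e^{-i(1)γ}:
With c≡cos(β/2)=0.264800 and s≡sin(β/2)=0.964303, N=[1·120·24·2]^{1/2}=75.894664
The bounds max(0,m−m')=3 and min(l+m,l−m')=4 give 2 terms
  k=3: (−1)^0·75.8947/(12)·0.2648^3·0.9643^3 = +0.105299
  k=4: (−1)^1·75.8947/(24)·0.2648^1·0.9643^5 = -0.698210
d^3_{-2,1}(2.6056) = +0.105299 -0.698210 = -0.592911
|D^3_{-2,1}|² = |d^3_{-2,1}(β)|² = (-0.592911)² = 0.351544 (the z-rotation phases have unit modulus)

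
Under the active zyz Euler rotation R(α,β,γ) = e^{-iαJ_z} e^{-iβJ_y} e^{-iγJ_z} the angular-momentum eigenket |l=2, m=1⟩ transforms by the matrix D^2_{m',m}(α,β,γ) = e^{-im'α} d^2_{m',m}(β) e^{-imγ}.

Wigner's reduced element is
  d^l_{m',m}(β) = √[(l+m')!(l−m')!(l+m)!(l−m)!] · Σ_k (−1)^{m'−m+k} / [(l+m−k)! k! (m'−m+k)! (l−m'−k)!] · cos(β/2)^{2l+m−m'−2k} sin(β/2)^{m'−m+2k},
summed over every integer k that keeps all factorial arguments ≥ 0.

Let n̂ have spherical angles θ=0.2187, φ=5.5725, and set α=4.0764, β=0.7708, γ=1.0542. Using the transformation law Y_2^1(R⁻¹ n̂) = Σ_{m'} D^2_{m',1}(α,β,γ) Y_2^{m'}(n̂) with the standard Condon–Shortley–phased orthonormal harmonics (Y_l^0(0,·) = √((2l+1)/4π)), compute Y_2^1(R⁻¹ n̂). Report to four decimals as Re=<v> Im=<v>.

Need the full column D^2_{m',1} for m'=−2..2 at α=4.0764, β=0.7708, γ=1.0542.
cos(β/2)=0.926648, sin(β/2)=0.375930
d^2_{-2,1}: single k=3 term ⇒ +0.098461;  D = +0.067502+0.071681i
d^2_{-1,1}: k∈[2..3] ⇒ +0.364053 -0.019972 = +0.344081;  D = -0.341631+0.040983i
d^2_{0,1}: k∈[1..2] ⇒ +0.732701 -0.120590 = +0.612111;  D = +0.302336-0.532234i
d^2_{1,1}: k∈[0..1] ⇒ +0.737326 -0.364053 = +0.373273;  D = +0.151596+0.341103i
d^2_{2,1}: single k=0 term ⇒ -0.598248;  D = +0.584117+0.129258i
Y_2^{m'}(θ=0.2187,φ=5.5725) and Σ D·Y over m':
  (+0.0675+0.0717i)·(+0.0027+0.0180i)  (-0.3416+0.0410i)·(+0.1240+0.1067i)  (+0.3023-0.5322i)·(+0.5862+0.0000i)  (+0.1516+0.3411i)·(-0.1240+0.1067i)  (+0.5841+0.1293i)·(+0.0027-0.0180i)
Y_2^1(R⁻¹ n̂) = +0.078094-0.378266i

Re=0.0781 Im=-0.3783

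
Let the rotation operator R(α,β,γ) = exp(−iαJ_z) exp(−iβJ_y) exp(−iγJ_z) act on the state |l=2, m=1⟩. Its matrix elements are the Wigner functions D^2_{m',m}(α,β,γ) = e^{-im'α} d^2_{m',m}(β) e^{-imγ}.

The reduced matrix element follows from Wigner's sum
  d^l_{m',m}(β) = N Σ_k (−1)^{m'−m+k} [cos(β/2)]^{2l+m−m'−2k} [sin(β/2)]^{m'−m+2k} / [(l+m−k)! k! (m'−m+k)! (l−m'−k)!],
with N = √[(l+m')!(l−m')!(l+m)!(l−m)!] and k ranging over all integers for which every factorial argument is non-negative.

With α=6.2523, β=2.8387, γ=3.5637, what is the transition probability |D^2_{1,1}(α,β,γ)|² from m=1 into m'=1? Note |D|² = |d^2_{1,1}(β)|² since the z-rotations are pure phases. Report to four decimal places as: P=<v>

P=0.0044

D^2_{1,1}(6.2523,2.8387,3.5637) = e^{-i·1·6.2523}·d^2_{1,1}(2.8387)·e^{-i·1·3.5637}. Compute d first:
c=cos(2.8387/2)=0.150868, s=sin(2.8387/2)=0.988554; N=√[6·1·6·1]=6.000000
The bounds max(0,m−m')=0 and min(l+m,l−m')=1 give 2 terms
  k=0: (−1)^0·6.0000/(6)·0.1509^4·0.9886^0 = +0.000518
  k=1: (−1)^1·6.0000/(2)·0.1509^2·0.9886^2 = -0.066729
d^2_{1,1}(2.8387) = +0.000518 -0.066729 = -0.066211
|D^2_{1,1}|² = |d^2_{1,1}(β)|² = (-0.066211)² = 0.004384 (the z-rotation phases have unit modulus)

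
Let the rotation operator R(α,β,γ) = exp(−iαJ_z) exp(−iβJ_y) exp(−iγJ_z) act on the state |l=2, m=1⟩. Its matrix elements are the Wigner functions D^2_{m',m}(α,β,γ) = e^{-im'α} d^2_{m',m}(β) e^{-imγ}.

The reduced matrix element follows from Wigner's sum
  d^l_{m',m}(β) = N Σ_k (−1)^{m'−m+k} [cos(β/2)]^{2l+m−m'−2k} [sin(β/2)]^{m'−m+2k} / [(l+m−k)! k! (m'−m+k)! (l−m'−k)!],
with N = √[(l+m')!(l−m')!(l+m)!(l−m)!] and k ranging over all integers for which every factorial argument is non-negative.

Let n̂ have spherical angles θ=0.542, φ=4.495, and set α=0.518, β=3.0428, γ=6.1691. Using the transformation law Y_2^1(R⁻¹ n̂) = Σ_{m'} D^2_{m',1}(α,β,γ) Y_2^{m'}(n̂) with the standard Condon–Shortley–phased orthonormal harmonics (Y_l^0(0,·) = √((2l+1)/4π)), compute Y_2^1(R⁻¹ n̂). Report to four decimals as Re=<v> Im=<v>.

Need the full column D^2_{m',1} for m'=−2..2 at α=0.518, β=3.0428, γ=6.1691.
cos(β/2)=0.049376, sin(β/2)=0.998780
d^2_{-2,1}: single k=3 term ⇒ +0.098392;  D = +0.040184+0.089812i
d^2_{-1,1}: k∈[2..3] ⇒ +0.007296 -0.995130 = -0.987834;  D = -0.796981-0.583640i
d^2_{0,1}: k∈[1..2] ⇒ +0.000295 -0.120505 = -0.120210;  D = -0.119429-0.013684i
d^2_{1,1}: k∈[0..1] ⇒ +0.000006 -0.007296 = -0.007290;  D = -0.006704+0.002865i
d^2_{2,1}: single k=0 term ⇒ -0.000240;  D = -0.000145+0.000192i
Y_2^{m'}(θ=0.542,φ=4.495) and Σ D·Y over m':
  (+0.0402+0.0898i)·(-0.0932-0.0433i)  (-0.7970-0.5836i)·(-0.0736+0.3334i)  (-0.1194-0.0137i)·(+0.3790+0.0000i)  (-0.0067+0.0029i)·(+0.0736+0.3334i)  (-0.0001+0.0002i)·(-0.0932+0.0433i)
Y_2^1(R⁻¹ n̂) = +0.206687-0.240059i

Re=0.2067 Im=-0.2401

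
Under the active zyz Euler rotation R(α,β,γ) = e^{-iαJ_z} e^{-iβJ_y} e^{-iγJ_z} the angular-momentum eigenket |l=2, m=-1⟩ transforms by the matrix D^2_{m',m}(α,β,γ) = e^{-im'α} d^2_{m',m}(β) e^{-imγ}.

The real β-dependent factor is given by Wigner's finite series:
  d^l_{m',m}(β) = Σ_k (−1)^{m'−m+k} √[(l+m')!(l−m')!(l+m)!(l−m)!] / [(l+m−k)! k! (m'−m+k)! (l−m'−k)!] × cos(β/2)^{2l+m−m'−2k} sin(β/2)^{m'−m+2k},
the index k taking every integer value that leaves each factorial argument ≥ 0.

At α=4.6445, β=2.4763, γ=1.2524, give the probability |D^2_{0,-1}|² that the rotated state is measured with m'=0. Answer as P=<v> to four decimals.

P=0.3538

Split into d^2_{0,-1}(β=2.4763) × two z-phases.
With c≡cos(β/2)=0.326545 and s≡sin(β/2)=0.945182, N=[2·2·1·6]^{1/2}=4.898979
k: max(0,(-1)−(0))=0 … min(2+(-1),2−(0))=1
  k=0: (−1)^1·4.8990/(2)·0.3265^3·0.9452^1 = -0.080616
  k=1: (−1)^2·4.8990/(2)·0.3265^1·0.9452^3 = +0.675406
d^2_{0,-1}(2.4763) = -0.080616 +0.675406 = +0.594790
|D^2_{0,-1}|² = |d^2_{0,-1}(β)|² = (+0.594790)² = 0.353775 (the z-rotation phases have unit modulus)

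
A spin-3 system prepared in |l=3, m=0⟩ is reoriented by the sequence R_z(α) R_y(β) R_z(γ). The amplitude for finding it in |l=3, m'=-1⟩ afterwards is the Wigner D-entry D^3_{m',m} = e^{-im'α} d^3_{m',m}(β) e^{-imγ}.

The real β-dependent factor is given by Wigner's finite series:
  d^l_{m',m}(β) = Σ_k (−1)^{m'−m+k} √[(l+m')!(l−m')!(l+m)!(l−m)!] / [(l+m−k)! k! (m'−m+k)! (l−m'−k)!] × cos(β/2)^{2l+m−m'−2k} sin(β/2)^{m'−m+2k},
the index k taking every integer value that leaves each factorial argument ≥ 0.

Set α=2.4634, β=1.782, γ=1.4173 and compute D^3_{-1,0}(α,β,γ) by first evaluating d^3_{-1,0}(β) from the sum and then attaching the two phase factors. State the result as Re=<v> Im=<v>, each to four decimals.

Re=0.2573 Im=-0.2073

Split into d^3_{-1,0}(β=1.782) × two z-phases.
Half-angle: c=0.628635, s=0.777701. N=√(2·24·6·6)=41.569219
k∈{1,2,3} keeps every argument non-negative
  k=1: (−1)^0·41.5692/(12)·0.6286^5·0.7777^1 = +0.264481
  k=2: (−1)^1·41.5692/(4)·0.6286^3·0.7777^3 = -1.214351
  k=3: (−1)^2·41.5692/(12)·0.6286^1·0.7777^5 = +0.619515
d^3_{-1,0}(1.782) = +0.264481 -1.214351 +0.619515 = -0.330356
Phases: e^{-i·(-1)·2.4634}=-0.778708+0.627387i, e^{-i·(0)·1.4173}=+1.000000+0.000000i ⇒ D=+0.257251-0.207261i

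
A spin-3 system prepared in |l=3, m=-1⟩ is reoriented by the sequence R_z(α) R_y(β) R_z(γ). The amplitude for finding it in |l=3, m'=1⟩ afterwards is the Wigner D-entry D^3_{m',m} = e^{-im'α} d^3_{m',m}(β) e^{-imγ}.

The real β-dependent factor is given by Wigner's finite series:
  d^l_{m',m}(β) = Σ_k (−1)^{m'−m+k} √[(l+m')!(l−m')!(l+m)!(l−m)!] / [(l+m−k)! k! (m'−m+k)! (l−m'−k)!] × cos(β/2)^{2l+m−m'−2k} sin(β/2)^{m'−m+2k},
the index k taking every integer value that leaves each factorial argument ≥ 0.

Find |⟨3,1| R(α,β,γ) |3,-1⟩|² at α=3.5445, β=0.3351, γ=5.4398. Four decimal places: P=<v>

Split into d^3_{1,-1}(β=0.3351) × two z-phases.
Half-angle: c=0.985996, s=0.166767. N=√(24·2·2·24)=48.000000
k: max(0,(-1)−(1))=0 … min(3+(-1),3−(1))=2
  k=0: (−1)^2·48.0000/(8)·0.9860^4·0.1668^2 = +0.157715
  k=1: (−1)^3·48.0000/(6)·0.9860^2·0.1668^4 = -0.006016
  k=2: (−1)^4·48.0000/(48)·0.9860^0·0.1668^6 = +0.000022
d^3_{1,-1}(0.3351) = +0.157715 -0.006016 +0.000022 = +0.151721
|D^3_{1,-1}|² = |d^3_{1,-1}(β)|² = (+0.151721)² = 0.023019 (the z-rotation phases have unit modulus)

P=0.0230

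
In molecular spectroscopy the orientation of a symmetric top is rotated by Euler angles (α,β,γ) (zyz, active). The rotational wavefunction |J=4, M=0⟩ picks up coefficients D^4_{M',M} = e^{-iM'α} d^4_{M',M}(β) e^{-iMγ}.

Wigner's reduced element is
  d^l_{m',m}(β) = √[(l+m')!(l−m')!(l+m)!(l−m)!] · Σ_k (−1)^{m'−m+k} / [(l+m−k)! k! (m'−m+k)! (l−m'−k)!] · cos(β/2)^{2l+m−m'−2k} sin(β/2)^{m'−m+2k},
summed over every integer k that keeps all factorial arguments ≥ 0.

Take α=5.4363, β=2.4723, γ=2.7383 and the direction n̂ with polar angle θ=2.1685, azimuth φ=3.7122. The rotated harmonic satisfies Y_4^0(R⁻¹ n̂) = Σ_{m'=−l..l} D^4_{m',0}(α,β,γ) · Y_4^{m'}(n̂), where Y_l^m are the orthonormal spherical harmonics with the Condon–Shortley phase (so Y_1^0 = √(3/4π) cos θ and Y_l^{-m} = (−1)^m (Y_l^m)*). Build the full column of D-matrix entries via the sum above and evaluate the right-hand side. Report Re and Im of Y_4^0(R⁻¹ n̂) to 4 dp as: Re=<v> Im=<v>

Re=-0.0366 Im=0.0000

Need the full column D^4_{m',0} for m'=−4..4 at α=5.4363, β=2.4723, γ=2.7383.
cos(β/2)=0.328435, sin(β/2)=0.944527
d^4_{-4,0}: single k=4 term ⇒ +0.077483;  D = -0.075151+0.018865i
d^4_{-3,0}: k∈[3..4] ⇒ +0.038103 -0.315126 = -0.277023;  D = +0.228490+0.156633i
d^4_{-2,0}: k∈[2..4] ⇒ +0.010623 -0.234285 +0.726617 = +0.502954;  D = -0.061695-0.499156i
d^4_{-1,0}: k∈[1..4] ⇒ +0.001741 -0.086409 +0.714638 -0.985062 = -0.355092;  D = -0.235185+0.266042i
d^4_{0,0}: k∈[0..4] ⇒ +0.000135 -0.017916 +0.333394 -1.225474 +0.633451 = -0.276410;  D = -0.276410+0.000000i
d^4_{1,0}: k∈[0..3] ⇒ -0.001741 +0.086409 -0.714638 +0.985062 = +0.355092;  D = +0.235185+0.266042i
d^4_{2,0}: k∈[0..2] ⇒ +0.010623 -0.234285 +0.726617 = +0.502954;  D = -0.061695+0.499156i
d^4_{3,0}: k∈[0..1] ⇒ -0.038103 +0.315126 = +0.277023;  D = -0.228490+0.156633i
d^4_{4,0}: single k=0 term ⇒ +0.077483;  D = -0.075151-0.018865i
Y_4^{m'}(θ=2.1685,φ=3.7122) and Σ D·Y over m':
  (-0.0752+0.0189i)·(-0.1349-0.1565i)  (+0.2285+0.1566i)·(-0.0559-0.3939i)  (-0.0617-0.4992i)·(+0.1158-0.2529i)  (-0.2352+0.2660i)·(-0.1451+0.0931i)  (-0.2764+0.0000i)·(-0.3163+0.0000i)  (+0.2352+0.2660i)·(+0.1451+0.0931i)  (-0.0617+0.4992i)·(+0.1158+0.2529i)  (-0.2285+0.1566i)·(+0.0559-0.3939i)  (-0.0752-0.0189i)·(-0.1349+0.1565i)
Y_4^0(R⁻¹ n̂) = -0.036570-0.000000i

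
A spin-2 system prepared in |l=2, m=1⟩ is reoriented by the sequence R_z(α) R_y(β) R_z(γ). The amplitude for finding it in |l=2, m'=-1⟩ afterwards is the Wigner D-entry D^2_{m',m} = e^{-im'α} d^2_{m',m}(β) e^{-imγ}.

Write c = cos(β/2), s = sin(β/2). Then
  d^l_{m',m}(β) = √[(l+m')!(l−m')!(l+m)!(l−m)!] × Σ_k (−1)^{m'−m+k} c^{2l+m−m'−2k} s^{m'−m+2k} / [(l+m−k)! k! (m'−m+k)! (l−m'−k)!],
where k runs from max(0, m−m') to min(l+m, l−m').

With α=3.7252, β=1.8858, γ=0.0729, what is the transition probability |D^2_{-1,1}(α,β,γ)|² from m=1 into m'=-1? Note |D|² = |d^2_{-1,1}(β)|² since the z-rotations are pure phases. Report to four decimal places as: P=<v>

P=0.0621

D^2_{-1,1}(3.7252,1.8858,0.0729) = e^{-i·-1·3.7252}·d^2_{-1,1}(1.8858)·e^{-i·1·0.0729}. Compute d first:
c=cos(1.8858/2)=0.587444, s=sin(1.8858/2)=0.809265; N=√[1·6·6·1]=6.000000
k: max(0,(1)−(-1))=2 … min(2+(1),2−(-1))=3
  k=2: (−1)^0·6.0000/(2)·0.5874^2·0.8093^2 = +0.678009
  k=3: (−1)^1·6.0000/(6)·0.5874^0·0.8093^4 = -0.428907
d^2_{-1,1}(1.8858) = +0.678009 -0.428907 = +0.249102
|D^2_{-1,1}|² = |d^2_{-1,1}(β)|² = (+0.249102)² = 0.062052 (the z-rotation phases have unit modulus)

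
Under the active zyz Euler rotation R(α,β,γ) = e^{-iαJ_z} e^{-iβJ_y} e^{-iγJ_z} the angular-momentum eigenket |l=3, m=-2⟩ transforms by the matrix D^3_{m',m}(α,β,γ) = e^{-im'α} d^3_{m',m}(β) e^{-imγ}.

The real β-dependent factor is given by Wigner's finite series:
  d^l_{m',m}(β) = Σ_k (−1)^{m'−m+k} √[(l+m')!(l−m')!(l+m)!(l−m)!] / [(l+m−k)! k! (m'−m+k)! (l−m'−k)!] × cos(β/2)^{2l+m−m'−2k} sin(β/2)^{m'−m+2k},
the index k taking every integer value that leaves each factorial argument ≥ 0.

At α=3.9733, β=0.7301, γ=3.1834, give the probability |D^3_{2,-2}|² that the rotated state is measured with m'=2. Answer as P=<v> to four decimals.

P=0.0047

First d^3_{2,-2}(β=0.7301), then the phase factors e^{-i(2)α} and e^{-i(-2)γ}:
With c≡cos(β/2)=0.934106 and s≡sin(β/2)=0.356996, N=[120·1·1·120]^{1/2}=120.000000
k∈{0,1} keeps every argument non-negative
  k=0: (−1)^4·120.0000/(24)·0.9341^2·0.3570^4 = +0.070862
  k=1: (−1)^5·120.0000/(120)·0.9341^0·0.3570^6 = -0.002070
d^3_{2,-2}(0.7301) = +0.070862 -0.002070 = +0.068792
|D^3_{2,-2}|² = |d^3_{2,-2}(β)|² = (+0.068792)² = 0.004732 (the z-rotation phases have unit modulus)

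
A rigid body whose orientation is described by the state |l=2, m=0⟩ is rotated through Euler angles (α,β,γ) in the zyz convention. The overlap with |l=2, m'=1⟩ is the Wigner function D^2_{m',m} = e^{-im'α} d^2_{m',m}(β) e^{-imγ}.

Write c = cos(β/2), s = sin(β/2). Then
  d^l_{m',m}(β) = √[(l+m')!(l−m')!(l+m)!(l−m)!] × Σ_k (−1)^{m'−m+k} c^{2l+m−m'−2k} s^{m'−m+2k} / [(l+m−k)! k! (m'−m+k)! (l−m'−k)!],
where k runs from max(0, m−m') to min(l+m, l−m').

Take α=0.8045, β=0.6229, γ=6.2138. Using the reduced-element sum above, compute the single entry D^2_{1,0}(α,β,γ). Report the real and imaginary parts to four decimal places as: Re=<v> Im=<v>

Re=-0.4024 Im=0.4181

Split into d^2_{1,0}(β=0.6229) × two z-phases.
Half-angle: c=0.951890, s=0.306439. N=√(6·1·2·2)=4.898979
The bounds max(0,m−m')=0 and min(l+m,l−m')=1 give 2 terms
  k=0: (−1)^1·4.8990/(2)·0.9519^3·0.3064^1 = -0.647412
  k=1: (−1)^2·4.8990/(2)·0.9519^1·0.3064^3 = +0.067096
d^2_{1,0}(0.6229) = -0.647412 +0.067096 = -0.580316
Phases: e^{-i·(1)·0.8045}=+0.693472-0.720484i, e^{-i·(0)·6.2138}=+1.000000+0.000000i ⇒ D=-0.402433+0.418108i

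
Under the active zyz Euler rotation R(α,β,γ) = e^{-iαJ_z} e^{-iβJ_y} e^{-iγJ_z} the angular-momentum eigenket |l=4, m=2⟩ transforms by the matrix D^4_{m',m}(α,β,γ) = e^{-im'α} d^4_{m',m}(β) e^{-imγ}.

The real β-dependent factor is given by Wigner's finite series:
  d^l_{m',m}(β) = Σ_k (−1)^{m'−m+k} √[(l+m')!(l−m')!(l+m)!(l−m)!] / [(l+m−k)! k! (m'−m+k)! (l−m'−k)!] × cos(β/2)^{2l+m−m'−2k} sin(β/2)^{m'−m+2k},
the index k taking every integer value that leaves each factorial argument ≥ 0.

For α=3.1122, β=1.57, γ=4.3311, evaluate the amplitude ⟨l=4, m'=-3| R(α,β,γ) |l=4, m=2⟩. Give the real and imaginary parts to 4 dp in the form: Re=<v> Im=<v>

D^4_{-3,2}(3.1122,1.57,4.3311) = e^{-i·-3·3.1122}·d^4_{-3,2}(1.57)·e^{-i·2·4.3311}. Compute d first:
With c≡cos(β/2)=0.707388 and s≡sin(β/2)=0.706825, N=[1·5040·720·2]^{1/2}=2693.993318
k∈{5,6} keeps every argument non-negative
  k=5: (−1)^0·2693.9933/(240)·0.7074^3·0.7068^5 = +0.701001
  k=6: (−1)^1·2693.9933/(720)·0.7074^1·0.7068^7 = -0.233295
d^4_{-3,2}(1.57) = +0.701001 -0.233295 = +0.467706
Phases: e^{-i·(-3)·3.1122}=-0.996115+0.088064i, e^{-i·(2)·4.3311}=-0.723058-0.690788i ⇒ D=+0.365317+0.292049i

Re=0.3653 Im=0.2920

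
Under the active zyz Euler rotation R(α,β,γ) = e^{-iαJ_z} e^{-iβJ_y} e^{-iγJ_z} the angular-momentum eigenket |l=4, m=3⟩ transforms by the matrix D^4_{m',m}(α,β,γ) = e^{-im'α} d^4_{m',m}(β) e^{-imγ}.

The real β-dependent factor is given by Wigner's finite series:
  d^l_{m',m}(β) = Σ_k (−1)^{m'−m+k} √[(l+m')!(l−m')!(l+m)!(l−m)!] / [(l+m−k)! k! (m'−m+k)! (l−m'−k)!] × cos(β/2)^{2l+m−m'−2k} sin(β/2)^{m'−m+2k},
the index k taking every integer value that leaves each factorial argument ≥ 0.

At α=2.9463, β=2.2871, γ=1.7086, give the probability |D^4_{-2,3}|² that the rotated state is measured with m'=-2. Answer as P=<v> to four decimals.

P=0.0919

First d^4_{-2,3}(β=2.2871), then the phase factors e^{-i(-2)α} and e^{-i(3)γ}:
Half-angle: c=0.414366, s=0.910110. N=√(2·720·5040·1)=2693.993318
The bounds max(0,m−m')=5 and min(l+m,l−m')=6 give 2 terms
  k=5: (−1)^0·2693.9933/(240)·0.4144^3·0.9101^5 = +0.498664
  k=6: (−1)^1·2693.9933/(720)·0.4144^1·0.9101^7 = -0.801874
d^4_{-2,3}(2.2871) = +0.498664 -0.801874 = -0.303210
|D^4_{-2,3}|² = |d^4_{-2,3}(β)|² = (-0.303210)² = 0.091936 (the z-rotation phases have unit modulus)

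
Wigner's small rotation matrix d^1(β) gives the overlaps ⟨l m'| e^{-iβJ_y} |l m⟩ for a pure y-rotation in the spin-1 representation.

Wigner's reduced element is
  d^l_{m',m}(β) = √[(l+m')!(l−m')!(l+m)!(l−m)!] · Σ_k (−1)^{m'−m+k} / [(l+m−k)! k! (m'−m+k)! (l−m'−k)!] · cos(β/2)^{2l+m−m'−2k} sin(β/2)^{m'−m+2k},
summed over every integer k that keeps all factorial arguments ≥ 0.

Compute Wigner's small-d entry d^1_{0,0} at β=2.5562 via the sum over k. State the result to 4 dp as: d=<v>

d=-0.8335

d^1_{0,0}(β=2.5562) via Wigner's sum:
Half-angle: c=0.288535, s=0.957469. N=√(1·1·1·1)=1.000000
Admissible k: 0..1 (factorial args all ≥0)
  k=0: (−1)^0·1.0000/(1)·0.2885^2·0.9575^0 = +0.083252
  k=1: (−1)^1·1.0000/(1)·0.2885^0·0.9575^2 = -0.916748
d^1_{0,0}(2.5562) = +0.083252 -0.916748 = -0.833495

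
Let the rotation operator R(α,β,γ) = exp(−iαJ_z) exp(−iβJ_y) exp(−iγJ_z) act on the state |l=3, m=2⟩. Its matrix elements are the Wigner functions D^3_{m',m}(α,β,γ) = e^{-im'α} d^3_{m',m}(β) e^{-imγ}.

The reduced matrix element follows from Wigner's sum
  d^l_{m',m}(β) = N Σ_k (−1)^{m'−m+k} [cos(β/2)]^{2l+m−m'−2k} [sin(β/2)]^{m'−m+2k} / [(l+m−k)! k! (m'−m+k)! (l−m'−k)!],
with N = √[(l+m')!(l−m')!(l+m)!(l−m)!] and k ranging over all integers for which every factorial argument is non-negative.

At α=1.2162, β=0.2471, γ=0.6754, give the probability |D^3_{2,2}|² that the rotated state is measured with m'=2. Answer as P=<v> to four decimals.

D^3_{2,2}(1.2162,0.2471,0.6754) = e^{-i·2·1.2162}·d^3_{2,2}(0.2471)·e^{-i·2·0.6754}. Compute d first:
With c≡cos(β/2)=0.992377 and s≡sin(β/2)=0.123236, N=[120·1·120·1]^{1/2}=120.000000
k∈{0,1} keeps every argument non-negative
  k=0: (−1)^0·120.0000/(120)·0.9924^6·0.1232^0 = +0.955127
  k=1: (−1)^1·120.0000/(24)·0.9924^4·0.1232^2 = -0.073646
d^3_{2,2}(0.2471) = +0.955127 -0.073646 = +0.881481
|D^3_{2,2}|² = |d^3_{2,2}(β)|² = (+0.881481)² = 0.777008 (the z-rotation phases have unit modulus)

P=0.7770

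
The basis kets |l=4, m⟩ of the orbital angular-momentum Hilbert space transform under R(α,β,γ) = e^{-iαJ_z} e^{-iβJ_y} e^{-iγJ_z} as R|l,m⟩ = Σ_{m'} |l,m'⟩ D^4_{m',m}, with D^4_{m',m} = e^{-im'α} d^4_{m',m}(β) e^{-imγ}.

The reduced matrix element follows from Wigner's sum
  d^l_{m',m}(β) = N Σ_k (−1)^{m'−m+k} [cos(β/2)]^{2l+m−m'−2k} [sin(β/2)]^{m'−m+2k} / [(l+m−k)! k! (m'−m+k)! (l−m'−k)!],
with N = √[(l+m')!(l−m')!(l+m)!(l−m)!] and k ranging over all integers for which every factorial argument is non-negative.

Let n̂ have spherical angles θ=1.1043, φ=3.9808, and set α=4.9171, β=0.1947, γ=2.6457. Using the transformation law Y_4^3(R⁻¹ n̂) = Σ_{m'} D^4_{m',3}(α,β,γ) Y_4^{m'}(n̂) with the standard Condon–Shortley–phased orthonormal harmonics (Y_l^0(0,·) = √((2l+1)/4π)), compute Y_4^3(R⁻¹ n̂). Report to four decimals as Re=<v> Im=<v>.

Re=-0.0121 Im=-0.4021

Need the full column D^4_{m',3} for m'=−4..4 at α=4.9171, β=0.1947, γ=2.6457.
cos(β/2)=0.995265, sin(β/2)=0.097196
d^4_{-4,3}: single k=7 term ⇒ +0.000000;  D = +0.000000-0.000000i
d^4_{-3,3}: k∈[6..7] ⇒ +0.000006 -0.000000 = +0.000006;  D = +0.000005+0.000003i
d^4_{-2,3}: k∈[5..6] ⇒ +0.000096 -0.000000 = +0.000096;  D = -0.000031+0.000091i
d^4_{-1,3}: k∈[4..5] ⇒ +0.001158 -0.000007 = +0.001152;  D = -0.001143-0.000140i
d^4_{0,3}: k∈[3..4] ⇒ +0.010610 -0.000101 = +0.010509;  D = -0.000872-0.010472i
d^4_{1,3}: k∈[2..3] ⇒ +0.072879 -0.001158 = +0.071721;  D = +0.068770-0.020359i
d^4_{2,3}: k∈[1..2] ⇒ +0.351792 -0.010065 = +0.341726;  D = +0.161591+0.301107i
d^4_{3,3}: k∈[0..1] ⇒ +0.962744 -0.064273 = +0.898470;  D = -0.688776+0.576920i
d^4_{4,3}: single k=0 term ⇒ -0.265930;  D = +0.208634+0.164895i
Y_4^{m'}(θ=1.1043,φ=3.9808) and Σ D·Y over m':
  (+0.0000-0.0000i)·(-0.2751+0.0601i)  (+0.0000+0.0000i)·(+0.3255+0.2343i)  (-0.0000+0.0001i)·(-0.0119-0.1104i)  (-0.0011-0.0001i)·(+0.2011-0.2240i)  (-0.0009-0.0105i)·(-0.1731+0.0000i)  (+0.0688-0.0204i)·(-0.2011-0.2240i)  (+0.1616+0.3011i)·(-0.0119+0.1104i)  (-0.6888+0.5769i)·(-0.3255+0.2343i)  (+0.2086+0.1649i)·(-0.2751-0.0601i)
Y_4^3(R⁻¹ n̂) = -0.012119-0.402137i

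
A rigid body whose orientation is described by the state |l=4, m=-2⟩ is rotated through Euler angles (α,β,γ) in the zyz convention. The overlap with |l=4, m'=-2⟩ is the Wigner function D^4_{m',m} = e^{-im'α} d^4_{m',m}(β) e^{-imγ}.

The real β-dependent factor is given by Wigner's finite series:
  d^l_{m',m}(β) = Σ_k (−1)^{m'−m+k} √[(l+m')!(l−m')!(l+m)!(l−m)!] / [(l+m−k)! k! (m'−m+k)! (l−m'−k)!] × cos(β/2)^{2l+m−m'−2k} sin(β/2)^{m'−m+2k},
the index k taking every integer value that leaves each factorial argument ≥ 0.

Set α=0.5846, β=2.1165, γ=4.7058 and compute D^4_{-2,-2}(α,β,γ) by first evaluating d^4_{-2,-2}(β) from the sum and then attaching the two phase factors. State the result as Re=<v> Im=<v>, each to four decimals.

Re=-0.1519 Im=-0.3451

First d^4_{-2,-2}(β=2.1165), then the phase factors e^{-i(-2)α} and e^{-i(-2)γ}:
Half-angle: c=0.490398, s=0.871499. N=√(2·720·2·720)=1440.000000
Admissible k: 0..2 (factorial args all ≥0)
  k=0: (−1)^0·1440.0000/(1440)·0.4904^8·0.8715^0 = +0.003345
  k=1: (−1)^1·1440.0000/(120)·0.4904^6·0.8715^2 = -0.126767
  k=2: (−1)^2·1440.0000/(96)·0.4904^4·0.8715^4 = +0.500441
d^4_{-2,-2}(2.1165) = +0.003345 -0.126767 +0.500441 = +0.377019
D = (+0.390888+0.920438i)·(+0.377019)·(-0.999913+0.013178i) = -0.151932-0.345050i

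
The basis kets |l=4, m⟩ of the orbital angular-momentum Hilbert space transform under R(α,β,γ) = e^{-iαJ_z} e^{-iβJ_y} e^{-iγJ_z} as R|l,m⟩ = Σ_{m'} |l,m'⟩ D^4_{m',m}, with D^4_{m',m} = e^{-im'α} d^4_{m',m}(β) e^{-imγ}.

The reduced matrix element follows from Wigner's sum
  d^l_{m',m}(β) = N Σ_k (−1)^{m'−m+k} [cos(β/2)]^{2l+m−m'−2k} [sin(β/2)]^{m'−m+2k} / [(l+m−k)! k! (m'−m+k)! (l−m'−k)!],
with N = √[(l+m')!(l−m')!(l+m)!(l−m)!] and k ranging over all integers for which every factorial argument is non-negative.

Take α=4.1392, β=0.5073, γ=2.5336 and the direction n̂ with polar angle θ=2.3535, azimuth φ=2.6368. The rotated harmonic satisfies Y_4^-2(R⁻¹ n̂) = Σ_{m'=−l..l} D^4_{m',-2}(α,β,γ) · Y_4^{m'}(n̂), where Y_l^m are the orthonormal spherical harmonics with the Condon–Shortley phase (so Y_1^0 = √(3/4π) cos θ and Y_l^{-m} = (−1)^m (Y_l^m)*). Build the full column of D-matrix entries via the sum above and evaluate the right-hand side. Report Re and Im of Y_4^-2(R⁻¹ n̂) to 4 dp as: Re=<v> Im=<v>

Re=0.1897 Im=0.2537

Need the full column D^4_{m',-2} for m'=−4..4 at α=4.1392, β=0.5073, γ=2.5336.
cos(β/2)=0.968003, sin(β/2)=0.250939
d^4_{-4,-2}: single k=2 term ⇒ +0.274142;  D = -0.255871+0.098405i
d^4_{-3,-2}: k∈[1..2] ⇒ +0.747771 -0.150755 = +0.597016;  D = +0.122141-0.584388i
d^4_{-2,-2}: k∈[0..2] ⇒ +0.770927 -0.621695 +0.052224 = +0.201457;  D = +0.143327+0.141570i
d^4_{-1,-2}: k∈[0..2] ⇒ -0.847893 +0.284901 -0.012764 = -0.575756;  D = +0.562082-0.124735i
d^4_{0,-2}: k∈[0..2] ⇒ +0.491493 -0.088078 +0.002220 = +0.405634;  D = +0.140923-0.380368i
d^4_{1,-2}: k∈[0..2] ⇒ -0.189934 +0.019146 -0.000257 = -0.171045;  D = -0.102531-0.136908i
d^4_{2,-2}: k∈[0..2] ⇒ +0.052224 -0.002808 +0.000016 = +0.049432;  D = -0.049312+0.003438i
d^4_{3,-2}: k∈[0..1] ⇒ -0.010131 +0.000227 = -0.009904;  D = -0.004779+0.008675i
d^4_{4,-2}: single k=0 term ⇒ +0.001238;  D = +0.000587+0.001090i
Y_4^{m'}(θ=2.3535,φ=2.6368) and Σ D·Y over m':
  (-0.2559+0.0984i)·(-0.0485+0.1008i)  (+0.1221-0.5844i)·(+0.0177+0.3141i)  (+0.1433+0.1416i)·(+0.2221+0.3532i)  (+0.5621-0.1247i)·(+0.0996+0.0550i)  (+0.1409-0.3804i)·(-0.3452+0.0000i)  (-0.1025-0.1369i)·(-0.0996+0.0550i)  (-0.0493+0.0034i)·(+0.2221-0.3532i)  (-0.0048+0.0087i)·(-0.0177+0.3141i)  (+0.0006+0.0011i)·(-0.0485-0.1008i)
Y_4^-2(R⁻¹ n̂) = +0.189694+0.253732i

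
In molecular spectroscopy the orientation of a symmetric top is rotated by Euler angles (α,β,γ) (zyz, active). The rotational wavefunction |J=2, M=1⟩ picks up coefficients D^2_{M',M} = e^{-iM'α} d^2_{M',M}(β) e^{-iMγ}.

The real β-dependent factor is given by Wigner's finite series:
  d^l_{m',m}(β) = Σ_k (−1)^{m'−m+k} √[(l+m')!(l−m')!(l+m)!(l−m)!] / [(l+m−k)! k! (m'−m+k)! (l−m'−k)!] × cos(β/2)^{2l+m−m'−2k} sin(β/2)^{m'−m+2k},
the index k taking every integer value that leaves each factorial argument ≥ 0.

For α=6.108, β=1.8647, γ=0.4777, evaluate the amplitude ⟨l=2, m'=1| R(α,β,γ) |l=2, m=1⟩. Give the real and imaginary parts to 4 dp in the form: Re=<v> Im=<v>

D^2_{1,1}(6.108,1.8647,0.4777) = e^{-i·1·6.108}·d^2_{1,1}(1.8647)·e^{-i·1·0.4777}. Compute d first:
With c≡cos(β/2)=0.595949 and s≡sin(β/2)=0.803023, N=[6·1·6·1]^{1/2}=6.000000
Admissible k: 0..1 (factorial args all ≥0)
  k=0: (−1)^0·6.0000/(6)·0.5959^4·0.8030^0 = +0.126135
  k=1: (−1)^1·6.0000/(2)·0.5959^2·0.8030^2 = -0.687059
d^2_{1,1}(1.8647) = +0.126135 -0.687059 = -0.560925
D = (+0.984694+0.174291i)·(-0.560925)·(+0.888055-0.459738i) = -0.535453+0.167112i

Re=-0.5355 Im=0.1671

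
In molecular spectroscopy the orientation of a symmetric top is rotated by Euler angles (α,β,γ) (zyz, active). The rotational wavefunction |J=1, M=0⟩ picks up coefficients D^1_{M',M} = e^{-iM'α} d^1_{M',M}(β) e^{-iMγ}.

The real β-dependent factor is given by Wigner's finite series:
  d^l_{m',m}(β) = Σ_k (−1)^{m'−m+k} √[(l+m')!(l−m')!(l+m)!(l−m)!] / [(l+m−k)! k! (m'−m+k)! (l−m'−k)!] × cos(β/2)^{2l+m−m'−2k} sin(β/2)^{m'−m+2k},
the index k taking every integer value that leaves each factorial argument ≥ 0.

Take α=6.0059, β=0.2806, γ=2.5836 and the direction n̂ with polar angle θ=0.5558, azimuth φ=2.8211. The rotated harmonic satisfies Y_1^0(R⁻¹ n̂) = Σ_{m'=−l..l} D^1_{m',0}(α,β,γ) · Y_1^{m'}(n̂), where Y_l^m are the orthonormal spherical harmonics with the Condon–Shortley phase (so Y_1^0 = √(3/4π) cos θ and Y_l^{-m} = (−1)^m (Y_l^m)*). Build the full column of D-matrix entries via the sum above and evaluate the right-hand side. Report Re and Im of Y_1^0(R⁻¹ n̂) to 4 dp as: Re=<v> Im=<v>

Need the full column D^1_{m',0} for m'=−1..1 at α=6.0059, β=0.2806, γ=2.5836.
cos(β/2)=0.990174, sin(β/2)=0.139840
d^1_{-1,0}: single k=1 term ⇒ +0.195821;  D = +0.188341-0.053605i
d^1_{0,0}: k∈[0..1] ⇒ +0.980445 -0.019555 = +0.960889;  D = +0.960889+0.000000i
d^1_{1,0}: single k=0 term ⇒ -0.195821;  D = -0.188341-0.053605i
Y_1^{m'}(θ=0.5558,φ=2.8211) and Σ D·Y over m':
  (+0.1883-0.0536i)·(-0.1730-0.0574i)  (+0.9609+0.0000i)·(+0.4151+0.0000i)  (-0.1883-0.0536i)·(+0.1730-0.0574i)
Y_1^0(R⁻¹ n̂) = +0.327498+0.000000i

Re=0.3275 Im=0.0000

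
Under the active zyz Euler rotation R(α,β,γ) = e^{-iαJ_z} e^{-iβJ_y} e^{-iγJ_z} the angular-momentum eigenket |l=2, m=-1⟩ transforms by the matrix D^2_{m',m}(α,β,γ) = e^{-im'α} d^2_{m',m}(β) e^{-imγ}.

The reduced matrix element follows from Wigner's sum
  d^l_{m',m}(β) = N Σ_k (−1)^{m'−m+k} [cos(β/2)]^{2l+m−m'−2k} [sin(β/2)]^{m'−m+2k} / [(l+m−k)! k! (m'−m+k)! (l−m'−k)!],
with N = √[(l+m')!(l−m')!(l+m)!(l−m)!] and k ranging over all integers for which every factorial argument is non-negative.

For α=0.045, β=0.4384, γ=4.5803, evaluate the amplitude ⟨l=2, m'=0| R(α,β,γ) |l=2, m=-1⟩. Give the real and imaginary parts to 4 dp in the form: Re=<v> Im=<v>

Re=0.0620 Im=0.4666

First d^2_{0,-1}(β=0.4384), then the phase factors e^{-i(0)α} and e^{-i(-1)γ}:
c=cos(0.4384/2)=0.976072, s=sin(0.4384/2)=0.217449; N=√[2·2·1·6]=4.898979
k: max(0,(-1)−(0))=0 … min(2+(-1),2−(0))=1
  k=0: (−1)^1·4.8990/(2)·0.9761^3·0.2174^1 = -0.495311
  k=1: (−1)^2·4.8990/(2)·0.9761^1·0.2174^3 = +0.024583
d^2_{0,-1}(0.4384) = -0.495311 +0.024583 = -0.470728
D = (+1.000000+0.000000i)·(-0.470728)·(-0.131705-0.991289i) = +0.061997+0.466628i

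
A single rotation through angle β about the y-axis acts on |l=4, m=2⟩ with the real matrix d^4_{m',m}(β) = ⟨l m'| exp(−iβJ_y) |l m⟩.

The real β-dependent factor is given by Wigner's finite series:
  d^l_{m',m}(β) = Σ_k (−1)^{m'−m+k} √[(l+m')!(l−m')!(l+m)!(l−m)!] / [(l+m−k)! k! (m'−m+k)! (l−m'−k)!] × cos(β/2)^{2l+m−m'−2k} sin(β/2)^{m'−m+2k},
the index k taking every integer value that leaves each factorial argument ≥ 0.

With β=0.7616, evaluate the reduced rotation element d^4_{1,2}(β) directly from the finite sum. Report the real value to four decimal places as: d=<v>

d=0.2664

d^4_{1,2}(β=0.7616) via Wigner's sum:
Half-angle: c=0.928368, s=0.371663. N=√(120·6·720·2)=1018.233765
k: max(0,(2)−(1))=1 … min(4+(2),4−(1))=3
  k=1: (−1)^0·1018.2338/(240)·0.9284^7·0.3717^1 = +0.937186
  k=2: (−1)^1·1018.2338/(48)·0.9284^5·0.3717^3 = -0.751026
  k=3: (−1)^2·1018.2338/(72)·0.9284^3·0.3717^5 = +0.080246
d^4_{1,2}(0.7616) = +0.937186 -0.751026 +0.080246 = +0.266406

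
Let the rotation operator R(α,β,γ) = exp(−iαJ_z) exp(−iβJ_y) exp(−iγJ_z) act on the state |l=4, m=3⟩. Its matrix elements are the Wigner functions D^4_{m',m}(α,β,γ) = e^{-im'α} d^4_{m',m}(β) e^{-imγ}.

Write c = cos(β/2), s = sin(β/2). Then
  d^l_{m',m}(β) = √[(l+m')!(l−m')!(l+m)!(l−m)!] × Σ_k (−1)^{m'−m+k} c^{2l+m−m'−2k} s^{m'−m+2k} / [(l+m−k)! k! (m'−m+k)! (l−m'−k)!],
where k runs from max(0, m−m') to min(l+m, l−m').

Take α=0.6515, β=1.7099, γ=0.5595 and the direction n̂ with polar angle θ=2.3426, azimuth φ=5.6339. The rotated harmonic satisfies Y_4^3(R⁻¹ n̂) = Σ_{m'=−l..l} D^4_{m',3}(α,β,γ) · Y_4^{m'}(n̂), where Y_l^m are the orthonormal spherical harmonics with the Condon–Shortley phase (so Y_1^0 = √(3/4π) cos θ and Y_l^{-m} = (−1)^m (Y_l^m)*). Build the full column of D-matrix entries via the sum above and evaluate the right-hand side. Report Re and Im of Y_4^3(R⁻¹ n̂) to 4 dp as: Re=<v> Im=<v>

Re=0.1828 Im=-0.2565

Need the full column D^4_{m',3} for m'=−4..4 at α=0.6515, β=1.7099, γ=0.5595.
cos(β/2)=0.656256, sin(β/2)=0.754538
d^4_{-4,3}: single k=7 term ⇒ +0.258456;  D = +0.155031+0.206797i
d^4_{-3,3}: k∈[6..7] ⇒ +0.556329 -0.105063 = +0.451266;  D = +0.434187+0.122974i
d^4_{-2,3}: k∈[5..6] ⇒ +0.775910 -0.341905 = +0.434005;  D = +0.403765-0.159166i
d^4_{-1,3}: k∈[4..5] ⇒ +0.795312 -0.630818 = +0.164494;  D = +0.085107-0.140766i
d^4_{0,3}: k∈[3..4] ⇒ +0.618692 -0.817881 = -0.199189;  D = +0.021412+0.198035i
d^4_{1,3}: k∈[2..3] ⇒ +0.360972 -0.795312 = -0.434340;  D = +0.298975+0.315064i
d^4_{2,3}: k∈[1..2] ⇒ +0.147999 -0.586943 = -0.438944;  D = +0.433331+0.069972i
d^4_{3,3}: k∈[0..1] ⇒ +0.034402 -0.318347 = -0.283945;  D = +0.250346-0.133984i
d^4_{4,3}: single k=0 term ⇒ -0.111877;  D = +0.046423-0.101790i
Y_4^{m'}(θ=2.3426,φ=5.6339) and Σ D·Y over m':
  (+0.1550+0.2068i)·(-0.0999+0.0605i)  (+0.4342+0.1230i)·(+0.1183-0.2987i)  (+0.4038-0.1592i)·(+0.1111+0.3980i)  (+0.0851-0.1408i)·(-0.0762-0.0579i)  (+0.0214+0.1980i)·(-0.3503+0.0000i)  (+0.2990+0.3151i)·(+0.0762-0.0579i)  (+0.4333+0.0700i)·(+0.1111-0.3980i)  (+0.2503-0.1340i)·(-0.1183-0.2987i)  (+0.0464-0.1018i)·(-0.0999-0.0605i)
Y_4^3(R⁻¹ n̂) = +0.182764-0.256535i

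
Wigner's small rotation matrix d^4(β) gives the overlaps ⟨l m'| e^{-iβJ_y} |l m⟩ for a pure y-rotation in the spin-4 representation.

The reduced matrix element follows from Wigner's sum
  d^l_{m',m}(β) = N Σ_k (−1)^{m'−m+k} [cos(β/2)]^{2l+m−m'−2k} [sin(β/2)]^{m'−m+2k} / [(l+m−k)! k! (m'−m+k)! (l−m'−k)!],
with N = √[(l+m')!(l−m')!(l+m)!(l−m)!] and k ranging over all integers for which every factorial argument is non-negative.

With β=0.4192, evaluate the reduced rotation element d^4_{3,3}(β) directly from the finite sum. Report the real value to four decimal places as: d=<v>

d=0.5724

d^4_{3,3}(β=0.4192) via Wigner's sum:
Half-angle: c=0.978114, s=0.208069. N=√(5040·1·5040·1)=5040.000000
Admissible k: 0..1 (factorial args all ≥0)
  k=0: (−1)^0·5040.0000/(5040)·0.9781^8·0.2081^0 = +0.837754
  k=1: (−1)^1·5040.0000/(720)·0.9781^6·0.2081^2 = -0.265368
d^4_{3,3}(0.4192) = +0.837754 -0.265368 = +0.572386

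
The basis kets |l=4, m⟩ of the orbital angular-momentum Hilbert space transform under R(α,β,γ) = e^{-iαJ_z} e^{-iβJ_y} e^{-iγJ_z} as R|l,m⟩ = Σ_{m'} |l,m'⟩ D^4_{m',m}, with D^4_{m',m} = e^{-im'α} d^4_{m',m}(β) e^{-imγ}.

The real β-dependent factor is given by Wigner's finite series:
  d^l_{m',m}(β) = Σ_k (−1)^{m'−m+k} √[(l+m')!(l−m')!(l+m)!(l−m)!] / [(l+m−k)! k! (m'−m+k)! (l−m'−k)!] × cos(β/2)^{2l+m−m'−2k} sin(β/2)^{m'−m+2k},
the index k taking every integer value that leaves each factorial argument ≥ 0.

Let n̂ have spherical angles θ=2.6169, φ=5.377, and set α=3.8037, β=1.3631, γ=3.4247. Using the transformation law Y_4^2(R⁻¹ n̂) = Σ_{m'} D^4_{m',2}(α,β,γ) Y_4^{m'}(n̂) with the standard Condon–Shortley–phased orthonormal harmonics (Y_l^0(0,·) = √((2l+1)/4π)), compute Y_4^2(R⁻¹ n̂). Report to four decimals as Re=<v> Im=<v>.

Need the full column D^4_{m',2} for m'=−4..4 at α=3.8037, β=1.3631, γ=3.4247.
cos(β/2)=0.776597, sin(β/2)=0.629998
d^4_{-4,2}: single k=6 term ⇒ +0.199528;  D = -0.097652+0.173999i
d^4_{-3,2}: k∈[5..6] ⇒ +0.521755 -0.114454 = +0.407301;  D = -0.061144-0.402685i
d^4_{-2,2}: k∈[4..6] ⇒ +0.859468 -0.452487 +0.024815 = +0.431796;  D = +0.313576+0.296847i
d^4_{-1,2}: k∈[3..5] ⇒ +0.998873 -0.986025 +0.129779 = +0.142628;  D = -0.141972-0.013656i
d^4_{0,2}: k∈[2..4] ⇒ +0.825988 -1.449534 +0.357722 = -0.265824;  D = -0.224339+0.142599i
d^4_{1,2}: k∈[1..3] ⇒ +0.455350 -1.498310 +0.657350 = -0.385610;  D = +0.129495-0.363216i
d^4_{2,2}: k∈[0..2] ⇒ +0.132302 -1.044801 +0.859468 = -0.053031;  D = +0.016663+0.050345i
d^4_{3,2}: k∈[0..1] ⇒ -0.401581 +0.792831 = +0.391250;  D = +0.325311+0.217369i
d^4_{4,2}: single k=0 term ⇒ +0.460714;  D = -0.459485+0.033626i
Y_4^{m'}(θ=2.6169,φ=5.377) and Σ D·Y over m':
  (-0.0977+0.1740i)·(-0.0247-0.0129i)  (-0.0611-0.4027i)·(+0.1242-0.0559i)  (+0.3136+0.2968i)·(-0.0852+0.3459i)  (-0.1420-0.0137i)·(-0.2838-0.3622i)  (-0.2243+0.1426i)·(+0.0176+0.0000i)  (+0.1295-0.3632i)·(+0.2838-0.3622i)  (+0.0167+0.0503i)·(-0.0852-0.3459i)  (+0.3253+0.2174i)·(-0.1242-0.0559i)  (-0.4595+0.0336i)·(-0.0247+0.0129i)
Y_4^2(R⁻¹ n̂) = -0.219593-0.120642i

Re=-0.2196 Im=-0.1206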